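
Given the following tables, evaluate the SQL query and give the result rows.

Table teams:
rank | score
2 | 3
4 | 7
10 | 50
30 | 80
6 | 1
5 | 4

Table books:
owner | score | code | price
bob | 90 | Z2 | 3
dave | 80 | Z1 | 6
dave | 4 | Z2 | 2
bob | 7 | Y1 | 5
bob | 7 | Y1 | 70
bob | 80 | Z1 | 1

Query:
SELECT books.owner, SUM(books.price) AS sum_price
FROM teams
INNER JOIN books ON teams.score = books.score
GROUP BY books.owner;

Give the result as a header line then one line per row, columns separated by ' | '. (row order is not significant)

== RESULT ==
books.owner | sum_price
bob | 76
dave | 8

Derivation:
After JOIN books (5 rows):
teams.rank | teams.score | books.owner | books.score | books.code | books.price
4 | 7 | bob | 7 | Y1 | 5
4 | 7 | bob | 7 | Y1 | 70
30 | 80 | dave | 80 | Z1 | 6
30 | 80 | bob | 80 | Z1 | 1
5 | 4 | dave | 4 | Z2 | 2
After GROUP BY (2 rows):
books.owner | sum_price
bob | 76
dave | 8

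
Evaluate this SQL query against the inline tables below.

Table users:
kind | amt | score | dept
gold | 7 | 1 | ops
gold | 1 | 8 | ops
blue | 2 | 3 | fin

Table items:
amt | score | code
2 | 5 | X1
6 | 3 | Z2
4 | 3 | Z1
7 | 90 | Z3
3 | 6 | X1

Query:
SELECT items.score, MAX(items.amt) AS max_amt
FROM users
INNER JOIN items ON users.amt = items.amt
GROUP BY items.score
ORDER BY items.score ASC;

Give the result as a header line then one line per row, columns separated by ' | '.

== RESULT ==
items.score | max_amt
5 | 2
90 | 7

Derivation:
After JOIN items (2 rows):
users.kind | users.amt | users.score | users.dept | items.amt | items.score | items.code
gold | 7 | 1 | ops | 7 | 90 | Z3
blue | 2 | 3 | fin | 2 | 5 | X1
After GROUP BY (2 rows):
items.score | max_amt
90 | 7
5 | 2
After ORDER BY (2 rows):
items.score | max_amt
5 | 2
90 | 7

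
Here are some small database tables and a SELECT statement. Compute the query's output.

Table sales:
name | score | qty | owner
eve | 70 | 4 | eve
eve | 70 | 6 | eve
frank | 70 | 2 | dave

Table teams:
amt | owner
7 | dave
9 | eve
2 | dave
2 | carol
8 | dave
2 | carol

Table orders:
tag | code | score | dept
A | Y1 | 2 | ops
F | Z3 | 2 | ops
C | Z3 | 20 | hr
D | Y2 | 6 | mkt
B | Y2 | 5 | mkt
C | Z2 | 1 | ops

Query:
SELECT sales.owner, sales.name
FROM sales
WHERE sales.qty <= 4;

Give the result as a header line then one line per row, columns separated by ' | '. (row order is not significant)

== RESULT ==
sales.owner | sales.name
eve | eve
dave | frank

Derivation:
After WHERE (2 rows):
sales.name | sales.score | sales.qty | sales.owner
eve | 70 | 4 | eve
frank | 70 | 2 | dave
After SELECT (2 rows):
sales.owner | sales.name
eve | eve
dave | frank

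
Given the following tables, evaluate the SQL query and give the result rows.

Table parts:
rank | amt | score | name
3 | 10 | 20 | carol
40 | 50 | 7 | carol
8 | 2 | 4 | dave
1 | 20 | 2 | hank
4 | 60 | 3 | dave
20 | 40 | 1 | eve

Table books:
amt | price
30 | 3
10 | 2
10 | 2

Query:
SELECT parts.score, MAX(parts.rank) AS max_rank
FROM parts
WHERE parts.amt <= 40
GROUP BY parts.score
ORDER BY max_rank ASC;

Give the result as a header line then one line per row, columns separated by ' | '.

== RESULT ==
parts.score | max_rank
2 | 1
20 | 3
4 | 8
1 | 20

Derivation:
After WHERE (4 rows):
parts.rank | parts.amt | parts.score | parts.name
3 | 10 | 20 | carol
8 | 2 | 4 | dave
1 | 20 | 2 | hank
20 | 40 | 1 | eve
After GROUP BY (4 rows):
parts.score | max_rank
20 | 3
4 | 8
2 | 1
1 | 20
After ORDER BY (4 rows):
parts.score | max_rank
2 | 1
20 | 3
4 | 8
1 | 20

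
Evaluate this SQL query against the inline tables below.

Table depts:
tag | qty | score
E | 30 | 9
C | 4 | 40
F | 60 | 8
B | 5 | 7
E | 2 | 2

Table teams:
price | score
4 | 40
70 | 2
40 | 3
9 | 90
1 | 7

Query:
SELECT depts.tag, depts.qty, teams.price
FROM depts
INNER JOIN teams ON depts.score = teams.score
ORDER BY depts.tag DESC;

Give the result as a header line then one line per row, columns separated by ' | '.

== RESULT ==
depts.tag | depts.qty | teams.price
E | 2 | 70
C | 4 | 4
B | 5 | 1

Derivation:
After JOIN teams (3 rows):
depts.tag | depts.qty | depts.score | teams.price | teams.score
C | 4 | 40 | 4 | 40
B | 5 | 7 | 1 | 7
E | 2 | 2 | 70 | 2
After SELECT (3 rows):
depts.tag | depts.qty | teams.price
C | 4 | 4
B | 5 | 1
E | 2 | 70
After ORDER BY (3 rows):
depts.tag | depts.qty | teams.price
E | 2 | 70
C | 4 | 4
B | 5 | 1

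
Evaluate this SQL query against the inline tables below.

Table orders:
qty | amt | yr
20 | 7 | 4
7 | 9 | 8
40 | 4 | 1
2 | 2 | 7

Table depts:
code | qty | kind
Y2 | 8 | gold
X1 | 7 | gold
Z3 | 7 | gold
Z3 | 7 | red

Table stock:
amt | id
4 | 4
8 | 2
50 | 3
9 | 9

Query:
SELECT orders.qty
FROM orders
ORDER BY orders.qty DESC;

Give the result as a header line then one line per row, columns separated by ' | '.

== RESULT ==
orders.qty
40
20
7
2

Derivation:
After SELECT (4 rows):
orders.qty
20
7
40
2
After ORDER BY (4 rows):
orders.qty
40
20
7
2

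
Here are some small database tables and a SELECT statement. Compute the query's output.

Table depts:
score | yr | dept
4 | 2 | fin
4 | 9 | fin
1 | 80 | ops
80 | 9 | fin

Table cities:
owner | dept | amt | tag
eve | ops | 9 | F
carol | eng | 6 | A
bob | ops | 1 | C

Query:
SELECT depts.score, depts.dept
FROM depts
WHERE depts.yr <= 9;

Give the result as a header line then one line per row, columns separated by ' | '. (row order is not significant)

After WHERE (3 rows):
depts.score | depts.yr | depts.dept
4 | 2 | fin
4 | 9 | fin
80 | 9 | fin
After SELECT (3 rows):
depts.score | depts.dept
4 | fin
4 | fin
80 | fin

== RESULT ==
depts.score | depts.dept
4 | fin
4 | fin
80 | fin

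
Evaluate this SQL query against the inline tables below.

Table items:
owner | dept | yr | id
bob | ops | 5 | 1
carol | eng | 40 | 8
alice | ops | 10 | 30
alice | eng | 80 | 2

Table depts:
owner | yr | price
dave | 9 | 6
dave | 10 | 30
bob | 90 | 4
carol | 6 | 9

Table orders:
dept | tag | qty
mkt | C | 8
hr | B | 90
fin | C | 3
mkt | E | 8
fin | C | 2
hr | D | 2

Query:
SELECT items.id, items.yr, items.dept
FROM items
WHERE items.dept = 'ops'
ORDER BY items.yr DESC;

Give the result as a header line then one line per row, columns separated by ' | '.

After WHERE (2 rows):
items.owner | items.dept | items.yr | items.id
bob | ops | 5 | 1
alice | ops | 10 | 30
After SELECT (2 rows):
items.id | items.yr | items.dept
1 | 5 | ops
30 | 10 | ops
After ORDER BY (2 rows):
items.id | items.yr | items.dept
30 | 10 | ops
1 | 5 | ops

== RESULT ==
items.id | items.yr | items.dept
30 | 10 | ops
1 | 5 | ops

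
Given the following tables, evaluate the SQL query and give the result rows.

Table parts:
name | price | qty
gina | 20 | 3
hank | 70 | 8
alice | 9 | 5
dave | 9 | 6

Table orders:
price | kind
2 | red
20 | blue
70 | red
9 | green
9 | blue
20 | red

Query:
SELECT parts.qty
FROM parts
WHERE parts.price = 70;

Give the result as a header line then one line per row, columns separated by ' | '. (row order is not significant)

== RESULT ==
parts.qty
8

Derivation:
After WHERE (1 rows):
parts.name | parts.price | parts.qty
hank | 70 | 8
After SELECT (1 rows):
parts.qty
8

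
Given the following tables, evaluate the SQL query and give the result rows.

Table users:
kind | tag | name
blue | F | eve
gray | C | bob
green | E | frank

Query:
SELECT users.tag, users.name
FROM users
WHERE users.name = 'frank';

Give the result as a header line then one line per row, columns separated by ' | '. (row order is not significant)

After WHERE (1 rows):
users.kind | users.tag | users.name
green | E | frank
After SELECT (1 rows):
users.tag | users.name
E | frank

== RESULT ==
users.tag | users.name
E | frank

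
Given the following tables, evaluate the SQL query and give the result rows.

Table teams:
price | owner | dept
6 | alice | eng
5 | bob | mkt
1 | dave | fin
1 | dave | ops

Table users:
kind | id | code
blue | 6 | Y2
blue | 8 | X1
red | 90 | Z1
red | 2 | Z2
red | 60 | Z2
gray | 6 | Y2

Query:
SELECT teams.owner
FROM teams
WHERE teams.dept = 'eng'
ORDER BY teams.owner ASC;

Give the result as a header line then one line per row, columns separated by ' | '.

== RESULT ==
teams.owner
alice

Derivation:
After WHERE (1 rows):
teams.price | teams.owner | teams.dept
6 | alice | eng
After SELECT (1 rows):
teams.owner
alice
After ORDER BY (1 rows):
teams.owner
alice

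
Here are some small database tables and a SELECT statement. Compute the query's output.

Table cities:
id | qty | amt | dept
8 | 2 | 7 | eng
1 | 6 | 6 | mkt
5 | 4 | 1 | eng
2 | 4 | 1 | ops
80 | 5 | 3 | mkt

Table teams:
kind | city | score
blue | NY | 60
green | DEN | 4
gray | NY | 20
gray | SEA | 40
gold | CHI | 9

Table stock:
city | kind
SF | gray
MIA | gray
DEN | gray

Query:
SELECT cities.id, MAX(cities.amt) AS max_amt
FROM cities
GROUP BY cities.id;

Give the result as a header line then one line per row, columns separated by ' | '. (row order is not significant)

== RESULT ==
cities.id | max_amt
8 | 7
1 | 6
5 | 1
2 | 1
80 | 3

Derivation:
After GROUP BY (5 rows):
cities.id | max_amt
8 | 7
1 | 6
5 | 1
2 | 1
80 | 3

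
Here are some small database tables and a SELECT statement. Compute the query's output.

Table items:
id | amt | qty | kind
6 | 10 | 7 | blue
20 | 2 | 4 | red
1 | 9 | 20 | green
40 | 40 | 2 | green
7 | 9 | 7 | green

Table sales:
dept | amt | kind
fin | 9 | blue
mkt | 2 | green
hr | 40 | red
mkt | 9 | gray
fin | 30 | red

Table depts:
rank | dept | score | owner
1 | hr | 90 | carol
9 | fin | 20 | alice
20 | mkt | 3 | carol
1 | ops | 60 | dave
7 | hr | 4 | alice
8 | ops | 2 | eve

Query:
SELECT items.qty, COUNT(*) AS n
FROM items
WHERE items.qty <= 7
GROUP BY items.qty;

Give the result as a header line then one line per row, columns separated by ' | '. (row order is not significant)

== RESULT ==
items.qty | n
7 | 2
4 | 1
2 | 1

Derivation:
After WHERE (4 rows):
items.id | items.amt | items.qty | items.kind
6 | 10 | 7 | blue
20 | 2 | 4 | red
40 | 40 | 2 | green
7 | 9 | 7 | green
After GROUP BY (3 rows):
items.qty | n
7 | 2
4 | 1
2 | 1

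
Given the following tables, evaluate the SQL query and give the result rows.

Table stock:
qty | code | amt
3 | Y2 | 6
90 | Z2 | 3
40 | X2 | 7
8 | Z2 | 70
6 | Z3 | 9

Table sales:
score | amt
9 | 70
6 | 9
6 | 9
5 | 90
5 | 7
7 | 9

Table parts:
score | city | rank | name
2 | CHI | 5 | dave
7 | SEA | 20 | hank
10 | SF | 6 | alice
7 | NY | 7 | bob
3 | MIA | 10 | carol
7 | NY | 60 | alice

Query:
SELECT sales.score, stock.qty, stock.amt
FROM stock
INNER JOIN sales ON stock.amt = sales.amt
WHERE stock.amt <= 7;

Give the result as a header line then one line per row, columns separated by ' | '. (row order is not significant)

After JOIN sales (5 rows):
stock.qty | stock.code | stock.amt | sales.score | sales.amt
40 | X2 | 7 | 5 | 7
8 | Z2 | 70 | 9 | 70
6 | Z3 | 9 | 6 | 9
6 | Z3 | 9 | 6 | 9
6 | Z3 | 9 | 7 | 9
After WHERE (1 rows):
stock.qty | stock.code | stock.amt | sales.score | sales.amt
40 | X2 | 7 | 5 | 7
After SELECT (1 rows):
sales.score | stock.qty | stock.amt
5 | 40 | 7

== RESULT ==
sales.score | stock.qty | stock.amt
5 | 40 | 7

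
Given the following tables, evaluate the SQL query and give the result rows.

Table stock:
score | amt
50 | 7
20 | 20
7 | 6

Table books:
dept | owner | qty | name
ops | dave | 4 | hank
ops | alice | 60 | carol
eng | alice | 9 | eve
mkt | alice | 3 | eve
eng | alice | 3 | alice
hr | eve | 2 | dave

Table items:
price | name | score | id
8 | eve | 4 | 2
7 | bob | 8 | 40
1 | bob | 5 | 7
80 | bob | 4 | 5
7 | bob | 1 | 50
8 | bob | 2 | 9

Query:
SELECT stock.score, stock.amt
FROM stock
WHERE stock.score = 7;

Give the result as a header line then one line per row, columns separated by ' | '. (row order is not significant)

== RESULT ==
stock.score | stock.amt
7 | 6

Derivation:
After WHERE (1 rows):
stock.score | stock.amt
7 | 6
After SELECT (1 rows):
stock.score | stock.amt
7 | 6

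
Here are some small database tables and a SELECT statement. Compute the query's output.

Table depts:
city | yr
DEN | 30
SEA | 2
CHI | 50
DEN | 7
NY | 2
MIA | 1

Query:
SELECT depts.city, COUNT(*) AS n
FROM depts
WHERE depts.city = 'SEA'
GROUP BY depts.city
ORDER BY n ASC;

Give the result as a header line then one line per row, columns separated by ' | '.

== RESULT ==
depts.city | n
SEA | 1

Derivation:
After WHERE (1 rows):
depts.city | depts.yr
SEA | 2
After GROUP BY (1 rows):
depts.city | n
SEA | 1
After ORDER BY (1 rows):
depts.city | n
SEA | 1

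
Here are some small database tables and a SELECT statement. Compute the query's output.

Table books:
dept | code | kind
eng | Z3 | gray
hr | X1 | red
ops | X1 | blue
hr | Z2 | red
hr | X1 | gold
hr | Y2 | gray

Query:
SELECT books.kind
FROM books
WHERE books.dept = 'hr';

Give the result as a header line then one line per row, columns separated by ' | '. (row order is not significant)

== RESULT ==
books.kind
red
red
gold
gray

Derivation:
After WHERE (4 rows):
books.dept | books.code | books.kind
hr | X1 | red
hr | Z2 | red
hr | X1 | gold
hr | Y2 | gray
After SELECT (4 rows):
books.kind
red
red
gold
gray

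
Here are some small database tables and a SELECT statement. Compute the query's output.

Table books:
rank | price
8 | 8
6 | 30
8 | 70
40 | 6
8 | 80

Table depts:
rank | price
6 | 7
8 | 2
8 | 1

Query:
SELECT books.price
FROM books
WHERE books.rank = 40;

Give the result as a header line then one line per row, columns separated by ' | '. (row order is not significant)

After WHERE (1 rows):
books.rank | books.price
40 | 6
After SELECT (1 rows):
books.price
6

== RESULT ==
books.price
6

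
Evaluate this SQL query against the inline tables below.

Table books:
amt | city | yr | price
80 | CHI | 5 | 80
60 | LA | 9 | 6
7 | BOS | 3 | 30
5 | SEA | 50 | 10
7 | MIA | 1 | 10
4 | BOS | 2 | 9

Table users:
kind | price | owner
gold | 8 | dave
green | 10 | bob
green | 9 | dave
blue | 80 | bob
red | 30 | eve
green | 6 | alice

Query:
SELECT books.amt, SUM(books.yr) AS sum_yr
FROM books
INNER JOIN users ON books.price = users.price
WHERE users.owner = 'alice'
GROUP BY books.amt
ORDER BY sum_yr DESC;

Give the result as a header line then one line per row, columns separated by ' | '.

After JOIN users (6 rows):
books.amt | books.city | books.yr | books.price | users.kind | users.price | users.owner
80 | CHI | 5 | 80 | blue | 80 | bob
60 | LA | 9 | 6 | green | 6 | alice
7 | BOS | 3 | 30 | red | 30 | eve
5 | SEA | 50 | 10 | green | 10 | bob
7 | MIA | 1 | 10 | green | 10 | bob
4 | BOS | 2 | 9 | green | 9 | dave
After WHERE (1 rows):
books.amt | books.city | books.yr | books.price | users.kind | users.price | users.owner
60 | LA | 9 | 6 | green | 6 | alice
After GROUP BY (1 rows):
books.amt | sum_yr
60 | 9
After ORDER BY (1 rows):
books.amt | sum_yr
60 | 9

== RESULT ==
books.amt | sum_yr
60 | 9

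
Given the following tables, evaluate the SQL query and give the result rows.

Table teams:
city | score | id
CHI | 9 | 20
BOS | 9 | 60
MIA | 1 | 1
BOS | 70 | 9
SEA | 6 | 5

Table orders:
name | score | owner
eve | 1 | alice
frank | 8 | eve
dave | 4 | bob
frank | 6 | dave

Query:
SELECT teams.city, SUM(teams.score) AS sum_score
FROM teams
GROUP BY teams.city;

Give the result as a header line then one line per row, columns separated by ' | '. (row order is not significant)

== RESULT ==
teams.city | sum_score
CHI | 9
BOS | 79
MIA | 1
SEA | 6

Derivation:
After GROUP BY (4 rows):
teams.city | sum_score
CHI | 9
BOS | 79
MIA | 1
SEA | 6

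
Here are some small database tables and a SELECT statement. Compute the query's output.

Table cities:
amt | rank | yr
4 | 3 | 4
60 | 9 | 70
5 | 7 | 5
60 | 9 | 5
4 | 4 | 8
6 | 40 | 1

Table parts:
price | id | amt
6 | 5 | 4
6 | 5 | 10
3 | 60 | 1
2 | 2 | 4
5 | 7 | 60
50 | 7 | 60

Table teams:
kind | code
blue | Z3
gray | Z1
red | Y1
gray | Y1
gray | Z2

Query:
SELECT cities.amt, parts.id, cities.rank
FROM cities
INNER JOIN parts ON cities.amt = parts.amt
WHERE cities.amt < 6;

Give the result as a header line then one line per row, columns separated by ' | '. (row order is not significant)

== RESULT ==
cities.amt | parts.id | cities.rank
4 | 5 | 3
4 | 2 | 3
4 | 5 | 4
4 | 2 | 4

Derivation:
After JOIN parts (8 rows):
cities.amt | cities.rank | cities.yr | parts.price | parts.id | parts.amt
4 | 3 | 4 | 6 | 5 | 4
4 | 3 | 4 | 2 | 2 | 4
60 | 9 | 70 | 5 | 7 | 60
60 | 9 | 70 | 50 | 7 | 60
60 | 9 | 5 | 5 | 7 | 60
60 | 9 | 5 | 50 | 7 | 60
4 | 4 | 8 | 6 | 5 | 4
4 | 4 | 8 | 2 | 2 | 4
After WHERE (4 rows):
cities.amt | cities.rank | cities.yr | parts.price | parts.id | parts.amt
4 | 3 | 4 | 6 | 5 | 4
4 | 3 | 4 | 2 | 2 | 4
4 | 4 | 8 | 6 | 5 | 4
4 | 4 | 8 | 2 | 2 | 4
After SELECT (4 rows):
cities.amt | parts.id | cities.rank
4 | 5 | 3
4 | 2 | 3
4 | 5 | 4
4 | 2 | 4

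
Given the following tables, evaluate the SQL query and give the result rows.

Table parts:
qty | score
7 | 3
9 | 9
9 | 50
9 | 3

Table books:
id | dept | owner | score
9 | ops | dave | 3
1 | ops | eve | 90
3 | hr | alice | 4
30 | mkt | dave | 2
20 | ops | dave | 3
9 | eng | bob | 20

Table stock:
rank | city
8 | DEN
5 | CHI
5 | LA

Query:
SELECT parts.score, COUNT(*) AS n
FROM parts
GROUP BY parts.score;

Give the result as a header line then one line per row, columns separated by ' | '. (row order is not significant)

== RESULT ==
parts.score | n
3 | 2
9 | 1
50 | 1

Derivation:
After GROUP BY (3 rows):
parts.score | n
3 | 2
9 | 1
50 | 1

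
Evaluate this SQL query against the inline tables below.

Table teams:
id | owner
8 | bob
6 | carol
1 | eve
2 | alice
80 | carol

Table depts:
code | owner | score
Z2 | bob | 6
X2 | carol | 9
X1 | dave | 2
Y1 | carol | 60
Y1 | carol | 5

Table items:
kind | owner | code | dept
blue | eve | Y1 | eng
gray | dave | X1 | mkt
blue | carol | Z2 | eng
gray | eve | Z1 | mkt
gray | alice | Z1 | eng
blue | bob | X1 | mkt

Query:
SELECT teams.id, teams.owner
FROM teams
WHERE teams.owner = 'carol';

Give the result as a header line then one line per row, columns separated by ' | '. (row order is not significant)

== RESULT ==
teams.id | teams.owner
6 | carol
80 | carol

Derivation:
After WHERE (2 rows):
teams.id | teams.owner
6 | carol
80 | carol
After SELECT (2 rows):
teams.id | teams.owner
6 | carol
80 | carol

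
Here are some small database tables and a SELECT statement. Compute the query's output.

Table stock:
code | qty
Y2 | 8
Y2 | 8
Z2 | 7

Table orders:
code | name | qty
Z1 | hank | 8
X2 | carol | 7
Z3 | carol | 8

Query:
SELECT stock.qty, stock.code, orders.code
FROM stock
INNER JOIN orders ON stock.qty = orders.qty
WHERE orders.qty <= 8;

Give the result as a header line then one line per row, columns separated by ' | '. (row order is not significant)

After JOIN orders (5 rows):
stock.code | stock.qty | orders.code | orders.name | orders.qty
Y2 | 8 | Z1 | hank | 8
Y2 | 8 | Z3 | carol | 8
Y2 | 8 | Z1 | hank | 8
Y2 | 8 | Z3 | carol | 8
Z2 | 7 | X2 | carol | 7
After WHERE (5 rows):
stock.code | stock.qty | orders.code | orders.name | orders.qty
Y2 | 8 | Z1 | hank | 8
Y2 | 8 | Z3 | carol | 8
Y2 | 8 | Z1 | hank | 8
Y2 | 8 | Z3 | carol | 8
Z2 | 7 | X2 | carol | 7
After SELECT (5 rows):
stock.qty | stock.code | orders.code
8 | Y2 | Z1
8 | Y2 | Z3
8 | Y2 | Z1
8 | Y2 | Z3
7 | Z2 | X2

== RESULT ==
stock.qty | stock.code | orders.code
8 | Y2 | Z1
8 | Y2 | Z3
8 | Y2 | Z1
8 | Y2 | Z3
7 | Z2 | X2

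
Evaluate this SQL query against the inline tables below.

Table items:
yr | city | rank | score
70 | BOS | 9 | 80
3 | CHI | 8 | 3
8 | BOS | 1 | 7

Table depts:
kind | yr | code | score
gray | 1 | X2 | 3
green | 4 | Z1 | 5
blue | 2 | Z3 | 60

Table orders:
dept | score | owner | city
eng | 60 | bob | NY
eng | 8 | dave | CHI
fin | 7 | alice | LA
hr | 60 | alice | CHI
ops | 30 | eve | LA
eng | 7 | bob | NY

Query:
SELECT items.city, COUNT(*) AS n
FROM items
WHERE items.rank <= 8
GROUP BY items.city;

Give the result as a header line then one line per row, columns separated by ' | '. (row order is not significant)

== RESULT ==
items.city | n
CHI | 1
BOS | 1

Derivation:
After WHERE (2 rows):
items.yr | items.city | items.rank | items.score
3 | CHI | 8 | 3
8 | BOS | 1 | 7
After GROUP BY (2 rows):
items.city | n
CHI | 1
BOS | 1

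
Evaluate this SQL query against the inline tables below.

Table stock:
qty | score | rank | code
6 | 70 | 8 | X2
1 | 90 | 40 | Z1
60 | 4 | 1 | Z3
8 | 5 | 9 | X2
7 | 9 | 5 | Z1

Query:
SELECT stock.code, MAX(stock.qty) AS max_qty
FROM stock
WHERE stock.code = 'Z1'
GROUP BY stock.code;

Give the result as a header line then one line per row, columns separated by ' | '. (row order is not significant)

== RESULT ==
stock.code | max_qty
Z1 | 7

Derivation:
After WHERE (2 rows):
stock.qty | stock.score | stock.rank | stock.code
1 | 90 | 40 | Z1
7 | 9 | 5 | Z1
After GROUP BY (1 rows):
stock.code | max_qty
Z1 | 7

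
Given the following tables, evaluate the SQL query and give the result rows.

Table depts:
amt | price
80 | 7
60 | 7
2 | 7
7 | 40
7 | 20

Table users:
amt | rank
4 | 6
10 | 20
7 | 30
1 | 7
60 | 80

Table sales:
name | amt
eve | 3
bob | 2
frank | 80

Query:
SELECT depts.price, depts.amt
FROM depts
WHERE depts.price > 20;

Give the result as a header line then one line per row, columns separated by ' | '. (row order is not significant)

== RESULT ==
depts.price | depts.amt
40 | 7

Derivation:
After WHERE (1 rows):
depts.amt | depts.price
7 | 40
After SELECT (1 rows):
depts.price | depts.amt
40 | 7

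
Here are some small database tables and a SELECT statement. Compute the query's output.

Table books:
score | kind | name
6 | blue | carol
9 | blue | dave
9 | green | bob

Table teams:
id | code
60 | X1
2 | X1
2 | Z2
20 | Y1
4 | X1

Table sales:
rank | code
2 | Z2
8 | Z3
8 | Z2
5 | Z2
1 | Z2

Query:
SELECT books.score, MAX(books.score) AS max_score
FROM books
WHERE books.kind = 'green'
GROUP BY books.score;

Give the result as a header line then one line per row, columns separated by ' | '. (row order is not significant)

After WHERE (1 rows):
books.score | books.kind | books.name
9 | green | bob
After GROUP BY (1 rows):
books.score | max_score
9 | 9

== RESULT ==
books.score | max_score
9 | 9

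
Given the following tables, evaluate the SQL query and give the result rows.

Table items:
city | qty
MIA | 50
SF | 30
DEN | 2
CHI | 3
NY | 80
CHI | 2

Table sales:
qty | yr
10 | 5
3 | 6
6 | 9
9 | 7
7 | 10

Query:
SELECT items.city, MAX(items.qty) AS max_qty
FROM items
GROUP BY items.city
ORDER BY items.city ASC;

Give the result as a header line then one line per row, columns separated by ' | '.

After GROUP BY (5 rows):
items.city | max_qty
MIA | 50
SF | 30
DEN | 2
CHI | 3
NY | 80
After ORDER BY (5 rows):
items.city | max_qty
CHI | 3
DEN | 2
MIA | 50
NY | 80
SF | 30

== RESULT ==
items.city | max_qty
CHI | 3
DEN | 2
MIA | 50
NY | 80
SF | 30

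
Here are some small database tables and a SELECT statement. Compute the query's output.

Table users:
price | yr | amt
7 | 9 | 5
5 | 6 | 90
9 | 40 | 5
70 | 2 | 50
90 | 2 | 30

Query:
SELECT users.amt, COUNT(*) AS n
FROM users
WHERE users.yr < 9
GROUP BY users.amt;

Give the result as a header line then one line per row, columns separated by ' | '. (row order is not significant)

After WHERE (3 rows):
users.price | users.yr | users.amt
5 | 6 | 90
70 | 2 | 50
90 | 2 | 30
After GROUP BY (3 rows):
users.amt | n
90 | 1
50 | 1
30 | 1

== RESULT ==
users.amt | n
90 | 1
50 | 1
30 | 1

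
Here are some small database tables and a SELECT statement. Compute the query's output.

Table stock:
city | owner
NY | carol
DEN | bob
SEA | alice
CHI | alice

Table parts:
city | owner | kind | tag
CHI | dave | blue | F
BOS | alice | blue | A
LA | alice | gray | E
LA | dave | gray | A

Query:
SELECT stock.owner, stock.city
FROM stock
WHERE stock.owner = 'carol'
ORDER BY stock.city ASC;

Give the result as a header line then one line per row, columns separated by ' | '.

== RESULT ==
stock.owner | stock.city
carol | NY

Derivation:
After WHERE (1 rows):
stock.city | stock.owner
NY | carol
After SELECT (1 rows):
stock.owner | stock.city
carol | NY
After ORDER BY (1 rows):
stock.owner | stock.city
carol | NY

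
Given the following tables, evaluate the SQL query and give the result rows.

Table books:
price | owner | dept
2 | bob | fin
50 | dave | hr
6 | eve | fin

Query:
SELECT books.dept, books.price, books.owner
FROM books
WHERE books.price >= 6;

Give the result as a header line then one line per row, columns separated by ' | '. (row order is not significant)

== RESULT ==
books.dept | books.price | books.owner
hr | 50 | dave
fin | 6 | eve

Derivation:
After WHERE (2 rows):
books.price | books.owner | books.dept
50 | dave | hr
6 | eve | fin
After SELECT (2 rows):
books.dept | books.price | books.owner
hr | 50 | dave
fin | 6 | eve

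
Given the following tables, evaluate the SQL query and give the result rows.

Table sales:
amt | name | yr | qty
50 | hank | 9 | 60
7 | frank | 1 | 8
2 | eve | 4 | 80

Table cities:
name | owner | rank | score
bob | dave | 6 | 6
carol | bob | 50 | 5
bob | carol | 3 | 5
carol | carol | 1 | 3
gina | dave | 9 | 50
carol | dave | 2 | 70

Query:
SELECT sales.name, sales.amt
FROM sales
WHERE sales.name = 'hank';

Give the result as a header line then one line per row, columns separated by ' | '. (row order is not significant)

== RESULT ==
sales.name | sales.amt
hank | 50

Derivation:
After WHERE (1 rows):
sales.amt | sales.name | sales.yr | sales.qty
50 | hank | 9 | 60
After SELECT (1 rows):
sales.name | sales.amt
hank | 50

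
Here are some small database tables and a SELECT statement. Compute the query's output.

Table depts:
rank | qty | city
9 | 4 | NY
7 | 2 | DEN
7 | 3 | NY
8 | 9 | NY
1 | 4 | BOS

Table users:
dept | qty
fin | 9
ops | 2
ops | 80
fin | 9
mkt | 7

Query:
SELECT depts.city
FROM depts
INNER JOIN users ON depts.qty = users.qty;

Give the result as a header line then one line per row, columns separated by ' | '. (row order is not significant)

== RESULT ==
depts.city
DEN
NY
NY

Derivation:
After JOIN users (3 rows):
depts.rank | depts.qty | depts.city | users.dept | users.qty
7 | 2 | DEN | ops | 2
8 | 9 | NY | fin | 9
8 | 9 | NY | fin | 9
After SELECT (3 rows):
depts.city
DEN
NY
NY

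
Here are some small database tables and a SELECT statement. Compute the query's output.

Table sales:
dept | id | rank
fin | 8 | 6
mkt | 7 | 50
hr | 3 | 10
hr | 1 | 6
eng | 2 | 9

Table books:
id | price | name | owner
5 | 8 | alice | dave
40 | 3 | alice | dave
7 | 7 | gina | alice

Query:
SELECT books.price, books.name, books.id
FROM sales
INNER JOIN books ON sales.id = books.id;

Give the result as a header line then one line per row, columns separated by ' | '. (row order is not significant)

== RESULT ==
books.price | books.name | books.id
7 | gina | 7

Derivation:
After JOIN books (1 rows):
sales.dept | sales.id | sales.rank | books.id | books.price | books.name | books.owner
mkt | 7 | 50 | 7 | 7 | gina | alice
After SELECT (1 rows):
books.price | books.name | books.id
7 | gina | 7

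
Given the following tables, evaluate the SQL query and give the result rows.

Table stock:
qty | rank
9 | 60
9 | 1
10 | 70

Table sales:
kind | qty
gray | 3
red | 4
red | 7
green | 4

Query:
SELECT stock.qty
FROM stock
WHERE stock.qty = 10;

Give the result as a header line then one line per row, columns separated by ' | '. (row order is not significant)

== RESULT ==
stock.qty
10

Derivation:
After WHERE (1 rows):
stock.qty | stock.rank
10 | 70
After SELECT (1 rows):
stock.qty
10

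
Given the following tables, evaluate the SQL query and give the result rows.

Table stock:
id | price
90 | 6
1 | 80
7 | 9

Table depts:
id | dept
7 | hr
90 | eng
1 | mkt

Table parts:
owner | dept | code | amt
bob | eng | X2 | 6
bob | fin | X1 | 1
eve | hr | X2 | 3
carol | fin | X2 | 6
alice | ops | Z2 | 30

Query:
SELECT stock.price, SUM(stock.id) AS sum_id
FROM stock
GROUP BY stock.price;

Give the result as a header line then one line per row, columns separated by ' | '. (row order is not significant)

== RESULT ==
stock.price | sum_id
6 | 90
80 | 1
9 | 7

Derivation:
After GROUP BY (3 rows):
stock.price | sum_id
6 | 90
80 | 1
9 | 7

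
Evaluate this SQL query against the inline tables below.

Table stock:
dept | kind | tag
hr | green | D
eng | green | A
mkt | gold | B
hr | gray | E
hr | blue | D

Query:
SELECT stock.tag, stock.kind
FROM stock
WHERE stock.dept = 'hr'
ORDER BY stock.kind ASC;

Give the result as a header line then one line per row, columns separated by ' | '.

After WHERE (3 rows):
stock.dept | stock.kind | stock.tag
hr | green | D
hr | gray | E
hr | blue | D
After SELECT (3 rows):
stock.tag | stock.kind
D | green
E | gray
D | blue
After ORDER BY (3 rows):
stock.tag | stock.kind
D | blue
E | gray
D | green

== RESULT ==
stock.tag | stock.kind
D | blue
E | gray
D | green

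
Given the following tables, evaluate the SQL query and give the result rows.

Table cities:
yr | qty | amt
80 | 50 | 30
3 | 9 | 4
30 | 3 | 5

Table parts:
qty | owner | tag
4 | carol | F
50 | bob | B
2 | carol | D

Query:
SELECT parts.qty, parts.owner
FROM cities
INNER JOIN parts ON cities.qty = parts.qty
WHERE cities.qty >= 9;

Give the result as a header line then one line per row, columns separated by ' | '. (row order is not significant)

== RESULT ==
parts.qty | parts.owner
50 | bob

Derivation:
After JOIN parts (1 rows):
cities.yr | cities.qty | cities.amt | parts.qty | parts.owner | parts.tag
80 | 50 | 30 | 50 | bob | B
After WHERE (1 rows):
cities.yr | cities.qty | cities.amt | parts.qty | parts.owner | parts.tag
80 | 50 | 30 | 50 | bob | B
After SELECT (1 rows):
parts.qty | parts.owner
50 | bob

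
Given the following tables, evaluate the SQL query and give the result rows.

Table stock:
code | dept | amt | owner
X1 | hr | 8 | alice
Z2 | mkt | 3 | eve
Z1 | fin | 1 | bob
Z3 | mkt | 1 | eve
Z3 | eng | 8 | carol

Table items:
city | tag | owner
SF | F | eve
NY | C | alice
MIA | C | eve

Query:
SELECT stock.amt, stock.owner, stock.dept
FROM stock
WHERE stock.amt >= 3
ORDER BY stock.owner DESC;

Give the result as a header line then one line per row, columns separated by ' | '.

After WHERE (3 rows):
stock.code | stock.dept | stock.amt | stock.owner
X1 | hr | 8 | alice
Z2 | mkt | 3 | eve
Z3 | eng | 8 | carol
After SELECT (3 rows):
stock.amt | stock.owner | stock.dept
8 | alice | hr
3 | eve | mkt
8 | carol | eng
After ORDER BY (3 rows):
stock.amt | stock.owner | stock.dept
3 | eve | mkt
8 | carol | eng
8 | alice | hr

== RESULT ==
stock.amt | stock.owner | stock.dept
3 | eve | mkt
8 | carol | eng
8 | alice | hr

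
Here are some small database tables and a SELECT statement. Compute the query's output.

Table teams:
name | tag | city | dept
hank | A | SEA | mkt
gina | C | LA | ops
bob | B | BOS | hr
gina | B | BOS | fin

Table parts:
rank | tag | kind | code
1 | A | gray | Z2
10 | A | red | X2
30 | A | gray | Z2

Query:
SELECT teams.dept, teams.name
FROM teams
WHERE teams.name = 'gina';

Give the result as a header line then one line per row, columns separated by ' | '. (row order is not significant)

== RESULT ==
teams.dept | teams.name
ops | gina
fin | gina

Derivation:
After WHERE (2 rows):
teams.name | teams.tag | teams.city | teams.dept
gina | C | LA | ops
gina | B | BOS | fin
After SELECT (2 rows):
teams.dept | teams.name
ops | gina
fin | gina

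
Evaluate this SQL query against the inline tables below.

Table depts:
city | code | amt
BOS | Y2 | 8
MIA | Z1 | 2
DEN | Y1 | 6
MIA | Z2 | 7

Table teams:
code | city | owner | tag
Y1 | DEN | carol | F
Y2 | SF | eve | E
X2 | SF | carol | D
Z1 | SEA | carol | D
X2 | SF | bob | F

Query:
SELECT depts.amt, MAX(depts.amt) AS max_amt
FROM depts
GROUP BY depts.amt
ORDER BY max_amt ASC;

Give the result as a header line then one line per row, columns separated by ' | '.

After GROUP BY (4 rows):
depts.amt | max_amt
8 | 8
2 | 2
6 | 6
7 | 7
After ORDER BY (4 rows):
depts.amt | max_amt
2 | 2
6 | 6
7 | 7
8 | 8

== RESULT ==
depts.amt | max_amt
2 | 2
6 | 6
7 | 7
8 | 8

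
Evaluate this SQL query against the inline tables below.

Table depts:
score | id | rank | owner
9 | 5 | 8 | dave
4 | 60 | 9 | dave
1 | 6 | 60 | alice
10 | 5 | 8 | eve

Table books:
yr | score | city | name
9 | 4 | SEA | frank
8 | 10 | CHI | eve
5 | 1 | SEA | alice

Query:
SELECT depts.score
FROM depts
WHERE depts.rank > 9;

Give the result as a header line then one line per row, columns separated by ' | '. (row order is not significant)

After WHERE (1 rows):
depts.score | depts.id | depts.rank | depts.owner
1 | 6 | 60 | alice
After SELECT (1 rows):
depts.score
1

== RESULT ==
depts.score
1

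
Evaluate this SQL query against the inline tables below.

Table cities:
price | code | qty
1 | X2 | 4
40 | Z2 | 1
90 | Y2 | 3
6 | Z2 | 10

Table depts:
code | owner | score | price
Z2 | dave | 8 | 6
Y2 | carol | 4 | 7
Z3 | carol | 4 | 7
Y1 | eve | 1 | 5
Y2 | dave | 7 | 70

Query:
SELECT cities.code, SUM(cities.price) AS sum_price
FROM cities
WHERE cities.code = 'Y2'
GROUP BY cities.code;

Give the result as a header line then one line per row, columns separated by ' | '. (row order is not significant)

== RESULT ==
cities.code | sum_price
Y2 | 90

Derivation:
After WHERE (1 rows):
cities.price | cities.code | cities.qty
90 | Y2 | 3
After GROUP BY (1 rows):
cities.code | sum_price
Y2 | 90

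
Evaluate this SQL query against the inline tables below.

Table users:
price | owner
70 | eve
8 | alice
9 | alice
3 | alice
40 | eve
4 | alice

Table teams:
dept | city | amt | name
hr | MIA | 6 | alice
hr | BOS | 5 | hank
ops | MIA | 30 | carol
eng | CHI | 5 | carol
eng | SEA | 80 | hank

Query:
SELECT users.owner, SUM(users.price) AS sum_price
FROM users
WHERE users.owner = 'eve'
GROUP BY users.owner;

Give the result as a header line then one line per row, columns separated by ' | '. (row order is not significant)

== RESULT ==
users.owner | sum_price
eve | 110

Derivation:
After WHERE (2 rows):
users.price | users.owner
70 | eve
40 | eve
After GROUP BY (1 rows):
users.owner | sum_price
eve | 110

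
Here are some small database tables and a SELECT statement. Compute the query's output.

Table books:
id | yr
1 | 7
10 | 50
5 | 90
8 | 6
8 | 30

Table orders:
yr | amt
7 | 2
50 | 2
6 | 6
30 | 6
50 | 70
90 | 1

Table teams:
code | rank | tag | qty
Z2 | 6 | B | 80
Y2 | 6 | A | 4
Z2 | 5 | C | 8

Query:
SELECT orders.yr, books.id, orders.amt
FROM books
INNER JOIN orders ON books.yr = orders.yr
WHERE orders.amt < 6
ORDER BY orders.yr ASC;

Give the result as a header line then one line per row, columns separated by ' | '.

== RESULT ==
orders.yr | books.id | orders.amt
7 | 1 | 2
50 | 10 | 2
90 | 5 | 1

Derivation:
After JOIN orders (6 rows):
books.id | books.yr | orders.yr | orders.amt
1 | 7 | 7 | 2
10 | 50 | 50 | 2
10 | 50 | 50 | 70
5 | 90 | 90 | 1
8 | 6 | 6 | 6
8 | 30 | 30 | 6
After WHERE (3 rows):
books.id | books.yr | orders.yr | orders.amt
1 | 7 | 7 | 2
10 | 50 | 50 | 2
5 | 90 | 90 | 1
After SELECT (3 rows):
orders.yr | books.id | orders.amt
7 | 1 | 2
50 | 10 | 2
90 | 5 | 1
After ORDER BY (3 rows):
orders.yr | books.id | orders.amt
7 | 1 | 2
50 | 10 | 2
90 | 5 | 1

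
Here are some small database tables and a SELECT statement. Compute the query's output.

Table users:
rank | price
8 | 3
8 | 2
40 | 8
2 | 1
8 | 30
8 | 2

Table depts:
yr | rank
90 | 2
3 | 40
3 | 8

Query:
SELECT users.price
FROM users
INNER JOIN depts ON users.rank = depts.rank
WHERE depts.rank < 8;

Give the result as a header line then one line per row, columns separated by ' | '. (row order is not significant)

After JOIN depts (6 rows):
users.rank | users.price | depts.yr | depts.rank
8 | 3 | 3 | 8
8 | 2 | 3 | 8
40 | 8 | 3 | 40
2 | 1 | 90 | 2
8 | 30 | 3 | 8
8 | 2 | 3 | 8
After WHERE (1 rows):
users.rank | users.price | depts.yr | depts.rank
2 | 1 | 90 | 2
After SELECT (1 rows):
users.price
1

== RESULT ==
users.price
1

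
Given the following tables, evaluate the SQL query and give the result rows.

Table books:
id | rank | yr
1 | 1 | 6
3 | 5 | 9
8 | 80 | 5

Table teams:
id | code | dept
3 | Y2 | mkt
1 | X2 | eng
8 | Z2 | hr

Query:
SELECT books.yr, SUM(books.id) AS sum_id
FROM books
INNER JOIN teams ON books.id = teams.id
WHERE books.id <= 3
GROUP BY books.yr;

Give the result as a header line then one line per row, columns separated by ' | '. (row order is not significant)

== RESULT ==
books.yr | sum_id
6 | 1
9 | 3

Derivation:
After JOIN teams (3 rows):
books.id | books.rank | books.yr | teams.id | teams.code | teams.dept
1 | 1 | 6 | 1 | X2 | eng
3 | 5 | 9 | 3 | Y2 | mkt
8 | 80 | 5 | 8 | Z2 | hr
After WHERE (2 rows):
books.id | books.rank | books.yr | teams.id | teams.code | teams.dept
1 | 1 | 6 | 1 | X2 | eng
3 | 5 | 9 | 3 | Y2 | mkt
After GROUP BY (2 rows):
books.yr | sum_id
6 | 1
9 | 3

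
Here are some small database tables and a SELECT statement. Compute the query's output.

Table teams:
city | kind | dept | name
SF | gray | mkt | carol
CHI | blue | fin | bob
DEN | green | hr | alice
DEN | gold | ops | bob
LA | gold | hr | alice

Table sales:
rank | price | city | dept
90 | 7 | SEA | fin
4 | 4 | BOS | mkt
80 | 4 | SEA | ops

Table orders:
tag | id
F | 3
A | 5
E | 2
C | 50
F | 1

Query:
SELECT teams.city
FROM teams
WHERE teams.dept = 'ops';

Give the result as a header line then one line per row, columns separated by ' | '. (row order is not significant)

After WHERE (1 rows):
teams.city | teams.kind | teams.dept | teams.name
DEN | gold | ops | bob
After SELECT (1 rows):
teams.city
DEN

== RESULT ==
teams.city
DEN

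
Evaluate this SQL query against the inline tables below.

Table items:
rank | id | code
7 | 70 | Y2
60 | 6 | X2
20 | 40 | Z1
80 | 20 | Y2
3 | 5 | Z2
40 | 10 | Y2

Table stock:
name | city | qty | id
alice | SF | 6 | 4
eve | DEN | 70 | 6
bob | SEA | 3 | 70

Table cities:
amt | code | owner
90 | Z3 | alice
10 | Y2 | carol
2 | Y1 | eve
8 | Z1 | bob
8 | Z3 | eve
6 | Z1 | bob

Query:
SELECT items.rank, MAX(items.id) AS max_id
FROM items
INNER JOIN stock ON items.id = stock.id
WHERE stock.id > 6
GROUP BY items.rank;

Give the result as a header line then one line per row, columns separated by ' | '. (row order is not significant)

After JOIN stock (2 rows):
items.rank | items.id | items.code | stock.name | stock.city | stock.qty | stock.id
7 | 70 | Y2 | bob | SEA | 3 | 70
60 | 6 | X2 | eve | DEN | 70 | 6
After WHERE (1 rows):
items.rank | items.id | items.code | stock.name | stock.city | stock.qty | stock.id
7 | 70 | Y2 | bob | SEA | 3 | 70
After GROUP BY (1 rows):
items.rank | max_id
7 | 70

== RESULT ==
items.rank | max_id
7 | 70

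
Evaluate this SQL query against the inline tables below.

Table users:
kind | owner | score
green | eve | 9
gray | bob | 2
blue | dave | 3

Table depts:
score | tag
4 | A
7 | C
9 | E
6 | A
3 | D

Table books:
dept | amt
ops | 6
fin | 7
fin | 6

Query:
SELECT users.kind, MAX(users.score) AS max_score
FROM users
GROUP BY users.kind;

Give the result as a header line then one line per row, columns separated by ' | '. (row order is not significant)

After GROUP BY (3 rows):
users.kind | max_score
green | 9
gray | 2
blue | 3

== RESULT ==
users.kind | max_score
green | 9
gray | 2
blue | 3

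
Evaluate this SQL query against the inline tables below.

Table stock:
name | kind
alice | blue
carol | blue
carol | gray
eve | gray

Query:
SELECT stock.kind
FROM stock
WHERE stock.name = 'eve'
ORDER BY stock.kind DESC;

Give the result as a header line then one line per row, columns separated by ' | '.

After WHERE (1 rows):
stock.name | stock.kind
eve | gray
After SELECT (1 rows):
stock.kind
gray
After ORDER BY (1 rows):
stock.kind
gray

== RESULT ==
stock.kind
gray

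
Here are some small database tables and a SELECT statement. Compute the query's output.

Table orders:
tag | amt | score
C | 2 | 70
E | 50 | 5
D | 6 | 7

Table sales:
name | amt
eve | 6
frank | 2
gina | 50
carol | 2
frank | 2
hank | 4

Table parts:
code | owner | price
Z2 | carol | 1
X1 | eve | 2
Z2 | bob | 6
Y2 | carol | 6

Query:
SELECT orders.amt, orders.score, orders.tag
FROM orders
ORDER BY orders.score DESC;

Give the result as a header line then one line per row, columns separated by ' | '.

== RESULT ==
orders.amt | orders.score | orders.tag
2 | 70 | C
6 | 7 | D
50 | 5 | E

Derivation:
After SELECT (3 rows):
orders.amt | orders.score | orders.tag
2 | 70 | C
50 | 5 | E
6 | 7 | D
After ORDER BY (3 rows):
orders.amt | orders.score | orders.tag
2 | 70 | C
6 | 7 | D
50 | 5 | E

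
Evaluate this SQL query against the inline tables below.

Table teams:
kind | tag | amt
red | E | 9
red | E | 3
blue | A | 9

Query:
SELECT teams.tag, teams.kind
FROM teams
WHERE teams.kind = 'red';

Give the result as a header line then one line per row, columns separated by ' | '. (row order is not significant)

After WHERE (2 rows):
teams.kind | teams.tag | teams.amt
red | E | 9
red | E | 3
After SELECT (2 rows):
teams.tag | teams.kind
E | red
E | red

== RESULT ==
teams.tag | teams.kind
E | red
E | red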